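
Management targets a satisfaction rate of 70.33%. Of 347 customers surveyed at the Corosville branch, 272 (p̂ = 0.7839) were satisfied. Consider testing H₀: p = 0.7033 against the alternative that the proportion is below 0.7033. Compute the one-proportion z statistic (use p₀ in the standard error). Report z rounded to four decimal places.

p̂ = 272/347 = 0.7838617.
SE = √(p₀(1−p₀)/n) = √(0.20867/347) = 0.0245225.
z = (0.7838617 − 0.7033)/0.0245225 = 0.0805617/0.0245225 = 3.2852.

z = 3.2852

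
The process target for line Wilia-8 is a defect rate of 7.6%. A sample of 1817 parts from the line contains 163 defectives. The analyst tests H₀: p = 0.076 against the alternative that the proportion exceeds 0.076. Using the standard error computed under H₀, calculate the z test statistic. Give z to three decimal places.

z = 2.205

p̂ = 163/1817 = 0.089708.
Standard error under H₀: √(0.076×0.924/1817) = 0.006217.
z = (0.089708 − 0.076)/0.006217 = 0.013708/0.006217 = 2.205.
p-value = P(Z > 2.205) ≈ 0.0137.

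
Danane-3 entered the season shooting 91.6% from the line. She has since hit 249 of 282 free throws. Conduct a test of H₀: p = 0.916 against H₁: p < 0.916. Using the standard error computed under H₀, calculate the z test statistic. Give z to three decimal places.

p̂ = 249/282 ≈ 0.88298.
Under H₀, SE = √(0.916·0.084/282) = √(0.000272851) = 0.01652.
z = (0.88298 − 0.916)/0.01652 = -0.03302/0.01652 = -1.999.

z = -1.999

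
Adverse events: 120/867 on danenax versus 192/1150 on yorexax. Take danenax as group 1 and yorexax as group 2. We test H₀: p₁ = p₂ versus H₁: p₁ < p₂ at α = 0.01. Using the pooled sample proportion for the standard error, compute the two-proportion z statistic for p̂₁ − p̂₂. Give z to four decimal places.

z = -1.7553

p̂₁ = 120/867 ≈ 0.138408, p̂₂ = 192/1150 ≈ 0.166957.
Pooled p̂ = (120+192)/(867+1150) = 312/2017 = 0.154685.
SE = √(0.130758 × 0.00202297) = 0.016264.
z = (0.138408 − 0.166957)/0.016264 = -0.028549/0.016264 = -1.7553.
p-value = P(Z < -1.755) ≈ 0.0396, so at α = 0.01 we fail to reject H₀.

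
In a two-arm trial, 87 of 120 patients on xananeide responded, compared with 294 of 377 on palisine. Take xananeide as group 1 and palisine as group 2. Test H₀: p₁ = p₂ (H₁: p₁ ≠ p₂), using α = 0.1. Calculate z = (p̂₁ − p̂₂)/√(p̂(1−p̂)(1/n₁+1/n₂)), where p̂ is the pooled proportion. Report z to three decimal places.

p̂₁ = 87/120 ≈ 0.72500, p̂₂ = 294/377 ≈ 0.77984.
Pooled p̂ = (87+294)/(120+377) = 381/497 = 0.76660.
SE = √(p̂(1−p̂)(1/n₁+1/n₂)) = √(0.76660·0.23340·0.0109859) = √(0.00196564) = 0.04434.
z = (0.72500 − 0.77984)/0.04434 = -0.05484/0.04434 = -1.237.
p-value = 2·P(Z > 1.237) ≈ 0.2161, so at α = 0.1 we fail to reject H₀.

z = -1.237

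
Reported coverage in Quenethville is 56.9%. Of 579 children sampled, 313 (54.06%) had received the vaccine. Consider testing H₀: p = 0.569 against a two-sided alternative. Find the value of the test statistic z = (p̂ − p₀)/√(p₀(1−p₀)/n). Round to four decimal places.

p̂ = 313/579 ≈ 0.540587.
Standard error under H₀: √(0.569×0.431/579) = 0.020580.
z = (0.540587 − 0.569)/0.020580 = -0.028413/0.020580 = -1.3806.
Two-sided p-value ≈ 2·Φ(−1.381) = 0.1674.

z = -1.3806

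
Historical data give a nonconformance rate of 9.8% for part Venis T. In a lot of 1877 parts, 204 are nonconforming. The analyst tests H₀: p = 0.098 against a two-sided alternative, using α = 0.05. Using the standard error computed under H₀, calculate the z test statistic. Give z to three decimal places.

z = 1.557

p̂ = 204/1877 ≈ 0.10868.
Standard error under H₀: √(0.098×0.902/1877) = 0.00686.
z = (0.10868 − 0.098)/0.00686 = 0.01068/0.00686 = 1.557.
p-value = 2·P(Z > 1.557) ≈ 0.1195. With α = 0.05, fail to reject H₀.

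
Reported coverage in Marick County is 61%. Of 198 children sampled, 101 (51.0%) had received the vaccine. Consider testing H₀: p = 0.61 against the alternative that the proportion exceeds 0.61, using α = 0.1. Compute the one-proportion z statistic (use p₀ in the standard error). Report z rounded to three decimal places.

z = -2.882

p̂ = 101/198 ≈ 0.51010.
SE = √(p₀(1−p₀)/n) = √(0.2379/198) = 0.03466.
z = (0.51010 − 0.61)/0.03466 = -0.09990/0.03466 = -2.882.
p-value = P(Z > -2.882) ≈ 0.9980; since p > α = 0.1, fail to reject H₀.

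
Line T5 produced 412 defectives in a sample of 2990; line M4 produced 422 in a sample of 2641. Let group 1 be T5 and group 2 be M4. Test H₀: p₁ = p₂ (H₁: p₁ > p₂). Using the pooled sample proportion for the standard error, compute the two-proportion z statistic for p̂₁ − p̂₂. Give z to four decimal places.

p̂₁ = 412/2990 ≈ 0.137793, p̂₂ = 422/2641 ≈ 0.159788.
Pooled p̂ = (412+422)/(2990+2641) = 834/5631 = 0.148109.
SE = √(0.126173 × 0.000713093) = 0.009485.
z = (0.137793 − 0.159788)/0.009485 = -0.021995/0.009485 = -2.3189.
p-value = P(Z > -2.319) ≈ 0.9898.

z = -2.3189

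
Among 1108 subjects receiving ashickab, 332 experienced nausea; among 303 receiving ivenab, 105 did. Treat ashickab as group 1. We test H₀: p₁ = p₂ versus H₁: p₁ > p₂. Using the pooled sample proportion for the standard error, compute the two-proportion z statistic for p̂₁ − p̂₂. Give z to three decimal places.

z = -1.564

p̂₁ = 332/1108 = 0.29964, p̂₂ = 105/303 = 0.34653.
Pooled p̂ = (332+105)/(1108+303) = 437/1411 = 0.30971.
SE = √(0.213789 × 0.00420286) = 0.02998.
z = (0.29964 − 0.34653)/0.02998 = -0.04689/0.02998 = -1.564.
p-value = P(Z > -1.564) ≈ 0.9411.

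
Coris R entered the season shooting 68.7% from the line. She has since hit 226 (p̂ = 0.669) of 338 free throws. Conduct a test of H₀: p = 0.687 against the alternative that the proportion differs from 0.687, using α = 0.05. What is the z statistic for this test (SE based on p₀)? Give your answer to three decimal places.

p̂ = 226/338 ≈ 0.66864.
SE = √(p₀(1−p₀)/n) = √(0.21503/338) = 0.02522.
z = (0.66864 − 0.687)/0.02522 = -0.01836/0.02522 = -0.728.
p-value = 2·P(Z > 0.728) ≈ 0.4666. With α = 0.05, fail to reject H₀.

z = -0.728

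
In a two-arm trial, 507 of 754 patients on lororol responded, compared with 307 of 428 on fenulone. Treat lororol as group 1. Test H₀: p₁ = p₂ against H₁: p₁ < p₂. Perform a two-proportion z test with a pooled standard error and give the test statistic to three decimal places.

z = -1.601

p̂₁ = 507/754 = 0.672414, p̂₂ = 307/428 = 0.717290.
Pooled p̂ = (507+307)/(754+428) = 814/1182 = 0.688663.
SE = √(p̂(1−p̂)(1/n₁+1/n₂)) = √(0.688663·0.311337·0.00366271) = √(0.000785307) = 0.028023.
z = (0.672414 − 0.717290)/0.028023 = -0.044876/0.028023 = -1.601.
p-value = P(Z < -1.601) ≈ 0.0546.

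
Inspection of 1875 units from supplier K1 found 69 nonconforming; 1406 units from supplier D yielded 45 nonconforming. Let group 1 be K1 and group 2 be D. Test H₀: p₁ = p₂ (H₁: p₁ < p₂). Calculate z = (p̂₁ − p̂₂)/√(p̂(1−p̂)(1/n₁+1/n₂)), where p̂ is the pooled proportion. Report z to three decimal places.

p̂₁ = 69/1875 ≈ 0.036800, p̂₂ = 45/1406 ≈ 0.032006.
Pooled p̂ = (69+45)/(1875+1406) = 114/3281 = 0.034746.
SE = √(p̂(1−p̂)(1/n₁+1/n₂)) = √(0.034746·0.965254·0.00124457) = √(4.17407e-05) = 0.006461.
z = (0.036800 − 0.032006)/0.006461 = 0.004794/0.006461 = 0.742.
p-value = P(Z < 0.742) ≈ 0.7710.

z = 0.742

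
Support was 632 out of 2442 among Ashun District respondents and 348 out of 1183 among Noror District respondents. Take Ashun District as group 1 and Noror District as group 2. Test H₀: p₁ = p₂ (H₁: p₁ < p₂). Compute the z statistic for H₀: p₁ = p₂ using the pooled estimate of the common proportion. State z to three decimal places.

z = -2.248

p̂₁ = 632/2442 ≈ 0.258804, p̂₂ = 348/1183 ≈ 0.294167.
Pooled p̂ = (632+348)/(2442+1183) = 980/3625 = 0.270345.
SE = √(p̂(1−p̂)(1/n₁+1/n₂)) = √(0.270345·0.729655·0.00125481) = √(0.000247522) = 0.015733.
z = (0.258804 − 0.294167)/0.015733 = -0.035363/0.015733 = -2.248.
p-value = P(Z < -2.248) ≈ 0.0123.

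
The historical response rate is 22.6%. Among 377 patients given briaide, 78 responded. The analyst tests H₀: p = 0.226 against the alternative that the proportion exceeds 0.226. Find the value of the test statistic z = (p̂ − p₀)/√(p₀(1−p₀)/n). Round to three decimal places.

z = -0.887

p̂ = 78/377 = 0.20690.
SE = √(p₀(1−p₀)/n) = √(0.17492/377) = 0.02154.
z = (0.20690 − 0.226)/0.02154 = -0.01910/0.02154 = -0.887.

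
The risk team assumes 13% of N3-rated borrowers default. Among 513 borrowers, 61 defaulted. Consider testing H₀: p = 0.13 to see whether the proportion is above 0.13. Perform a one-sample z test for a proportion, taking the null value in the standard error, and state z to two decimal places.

z = -0.75

p̂ = 61/513 = 0.1189.
Standard error under H₀: √(0.13×0.87/513) = 0.0148.
z = (0.1189 − 0.13)/0.0148 = -0.0111/0.0148 = -0.75.
p-value = P(Z > -0.747) ≈ 0.7725.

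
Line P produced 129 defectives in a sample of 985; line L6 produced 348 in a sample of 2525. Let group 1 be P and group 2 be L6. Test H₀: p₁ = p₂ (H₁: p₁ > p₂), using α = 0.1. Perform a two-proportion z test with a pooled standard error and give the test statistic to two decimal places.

p̂₁ = 129/985 = 0.1310, p̂₂ = 348/2525 = 0.1378.
Pooled p̂ = (129+348)/(985+2525) = 477/3510 = 0.1359.
SE = √(p̂(1−p̂)(1/n₁+1/n₂)) = √(0.1359·0.8641·0.00141127) = √(0.000165724) = 0.0129.
z = (0.1310 − 0.1378)/0.0129 = -0.0068/0.0129 = -0.53.
p-value = P(Z > -0.533) ≈ 0.7029, so at α = 0.1 we fail to reject H₀.

z = -0.53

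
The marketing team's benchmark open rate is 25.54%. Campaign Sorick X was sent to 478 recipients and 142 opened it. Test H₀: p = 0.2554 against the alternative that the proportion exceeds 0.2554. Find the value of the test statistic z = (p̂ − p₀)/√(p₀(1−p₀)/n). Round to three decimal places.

z = 2.089

p̂ = 142/478 = 0.29707.
Standard error under H₀: √(0.2554×0.7446/478) = 0.01995.
z = (0.29707 − 0.2554)/0.01995 = 0.04167/0.01995 = 2.089.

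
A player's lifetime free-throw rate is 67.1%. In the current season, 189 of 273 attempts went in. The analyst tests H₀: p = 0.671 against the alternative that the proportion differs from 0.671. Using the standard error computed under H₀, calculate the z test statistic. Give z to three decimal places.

p̂ = 189/273 = 0.69231.
Standard error under H₀: √(0.671×0.329/273) = 0.02844.
z = (0.69231 − 0.671)/0.02844 = 0.02131/0.02844 = 0.749.
p-value = 2·P(Z > 0.749) ≈ 0.4537.

z = 0.749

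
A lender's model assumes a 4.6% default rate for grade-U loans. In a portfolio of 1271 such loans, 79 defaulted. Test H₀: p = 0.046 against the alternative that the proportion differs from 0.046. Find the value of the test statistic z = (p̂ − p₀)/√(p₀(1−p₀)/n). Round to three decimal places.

p̂ = 79/1271 = 0.062156.
Standard error under H₀: √(0.046×0.954/1271) = 0.005876.
z = (0.062156 − 0.046)/0.005876 = 0.016156/0.005876 = 2.749.

z = 2.749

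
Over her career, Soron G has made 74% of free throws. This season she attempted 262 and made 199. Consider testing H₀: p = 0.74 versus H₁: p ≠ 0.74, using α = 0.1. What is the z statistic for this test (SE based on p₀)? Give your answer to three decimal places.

p̂ = 199/262 ≈ 0.75954.
Standard error under H₀: √(0.74×0.26/262) = 0.02710.
z = (0.75954 − 0.74)/0.02710 = 0.01954/0.02710 = 0.721.
p-value = 2·P(Z > 0.721) ≈ 0.4708. With α = 0.1, fail to reject H₀.

z = 0.721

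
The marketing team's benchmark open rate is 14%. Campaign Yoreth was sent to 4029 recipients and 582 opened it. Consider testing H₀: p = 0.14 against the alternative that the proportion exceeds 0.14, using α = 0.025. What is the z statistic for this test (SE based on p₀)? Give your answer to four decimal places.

z = 0.8145

p̂ = 582/4029 = 0.144453.
Under H₀, SE = √(0.14·0.86/4029) = √(2.98833e-05) = 0.005467.
z = (0.144453 − 0.14)/0.005467 = 0.004453/0.005467 = 0.8145.
p-value = P(Z > 0.815) ≈ 0.2077, so at α = 0.025 we fail to reject H₀.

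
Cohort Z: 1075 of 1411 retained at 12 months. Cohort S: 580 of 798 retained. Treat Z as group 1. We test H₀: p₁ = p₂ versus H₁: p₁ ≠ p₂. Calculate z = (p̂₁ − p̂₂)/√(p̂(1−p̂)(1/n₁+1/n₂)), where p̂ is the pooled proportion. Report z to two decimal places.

z = 1.83

p̂₁ = 1075/1411 = 0.7619, p̂₂ = 580/798 = 0.7268.
Pooled p̂ = (1075+580)/(1411+798) = 1655/2209 = 0.7492.
SE = √(p̂(1−p̂)(1/n₁+1/n₂)) = √(0.7492·0.2508·0.00196185) = √(0.000368623) = 0.0192.
z = (0.7619 − 0.7268)/0.0192 = 0.0351/0.0192 = 1.83.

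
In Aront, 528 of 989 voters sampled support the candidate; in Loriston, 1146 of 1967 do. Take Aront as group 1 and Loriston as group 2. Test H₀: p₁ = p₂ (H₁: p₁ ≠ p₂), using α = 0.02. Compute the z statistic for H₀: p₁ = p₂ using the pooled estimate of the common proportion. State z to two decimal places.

z = -2.52

p̂₁ = 528/989 ≈ 0.5339, p̂₂ = 1146/1967 ≈ 0.5826.
Pooled p̂ = (528+1146)/(989+1967) = 1674/2956 = 0.5663.
SE = √(p̂(1−p̂)(1/n₁+1/n₂)) = √(0.5663·0.4337·0.00151951) = √(0.000373197) = 0.0193.
z = (0.5339 − 0.5826)/0.0193 = -0.0487/0.0193 = -2.52.
Two-sided p-value ≈ 2·Φ(−2.523) = 0.0116. With α = 0.02, reject H₀.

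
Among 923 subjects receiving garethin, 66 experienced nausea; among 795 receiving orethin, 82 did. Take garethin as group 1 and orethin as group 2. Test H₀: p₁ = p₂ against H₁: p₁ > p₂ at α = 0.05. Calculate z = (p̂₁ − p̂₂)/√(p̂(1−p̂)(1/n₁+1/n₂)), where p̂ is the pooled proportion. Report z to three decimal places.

z = -2.330

p̂₁ = 66/923 ≈ 0.0715060, p̂₂ = 82/795 ≈ 0.1031447.
Pooled p̂ = (66+82)/(923+795) = 148/1718 = 0.0861467.
SE = √(0.0787254 × 0.00234129) = 0.0135764.
z = (0.0715060 − 0.1031447)/0.0135764 = -0.0316387/0.0135764 = -2.330.
p-value = P(Z > -2.330) ≈ 0.9901. With α = 0.05, fail to reject H₀.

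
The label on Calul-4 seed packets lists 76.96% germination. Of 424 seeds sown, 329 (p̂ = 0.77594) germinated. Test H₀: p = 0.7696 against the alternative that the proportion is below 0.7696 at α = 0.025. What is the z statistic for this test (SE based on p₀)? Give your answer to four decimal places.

z = 0.3102

p̂ = 329/424 = 0.775943.
Under H₀, SE = √(0.7696·0.2304/424) = √(0.000418198) = 0.020450.
z = (0.775943 − 0.7696)/0.020450 = 0.006343/0.020450 = 0.3102.
p-value = P(Z < 0.310) ≈ 0.6218. With α = 0.025, fail to reject H₀.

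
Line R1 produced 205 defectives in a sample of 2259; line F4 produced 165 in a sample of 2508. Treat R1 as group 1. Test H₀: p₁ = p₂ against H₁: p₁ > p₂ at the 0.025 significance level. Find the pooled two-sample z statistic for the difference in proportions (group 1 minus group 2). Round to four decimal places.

z = 3.2158

p̂₁ = 205/2259 = 0.0907481, p̂₂ = 165/2508 = 0.0657895.
Pooled p̂ = (205+165)/(2259+2508) = 370/4767 = 0.0776169.
SE = √(p̂(1−p̂)(1/n₁+1/n₂)) = √(0.0776169·0.9223831·0.000841398) = √(6.02378e-05) = 0.0077613.
z = (0.0907481 − 0.0657895)/0.0077613 = 0.0249586/0.0077613 = 3.2158.
p-value = P(Z > 3.216) ≈ 0.0007, so at α = 0.025 we reject H₀.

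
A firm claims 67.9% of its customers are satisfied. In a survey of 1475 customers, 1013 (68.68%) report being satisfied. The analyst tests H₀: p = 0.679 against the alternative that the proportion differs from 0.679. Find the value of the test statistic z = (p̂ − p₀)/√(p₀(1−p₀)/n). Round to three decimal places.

z = 0.640

p̂ = 1013/1475 = 0.68678.
Standard error under H₀: √(0.679×0.321/1475) = 0.01216.
z = (0.68678 − 0.679)/0.01216 = 0.00778/0.01216 = 0.640.
Two-sided p-value ≈ 2·Φ(−0.640) = 0.5222.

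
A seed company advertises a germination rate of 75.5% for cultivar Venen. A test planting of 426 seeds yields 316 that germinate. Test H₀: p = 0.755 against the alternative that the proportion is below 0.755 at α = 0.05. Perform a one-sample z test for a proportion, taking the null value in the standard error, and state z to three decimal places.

p̂ = 316/426 = 0.74178.
Standard error under H₀: √(0.755×0.245/426) = 0.02084.
z = (0.74178 − 0.755)/0.02084 = -0.01322/0.02084 = -0.634.
p-value = P(Z < -0.634) ≈ 0.2630. With α = 0.05, fail to reject H₀.

z = -0.634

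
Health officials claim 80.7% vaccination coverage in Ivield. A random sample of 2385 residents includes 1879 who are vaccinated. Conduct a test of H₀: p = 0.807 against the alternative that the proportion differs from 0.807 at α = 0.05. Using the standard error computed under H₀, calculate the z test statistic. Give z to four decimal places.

z = -2.3709

p̂ = 1879/2385 ≈ 0.787841.
SE = √(p₀(1−p₀)/n) = √(0.15575/2385) = 0.008081.
z = (0.787841 − 0.807)/0.008081 = -0.019159/0.008081 = -2.3709.
p-value = 2·P(Z > 2.371) ≈ 0.0177. With α = 0.05, reject H₀.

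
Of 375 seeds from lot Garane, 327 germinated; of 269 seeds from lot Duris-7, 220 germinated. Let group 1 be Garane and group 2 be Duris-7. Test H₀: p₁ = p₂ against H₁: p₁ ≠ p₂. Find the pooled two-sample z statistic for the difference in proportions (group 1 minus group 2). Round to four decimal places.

z = 1.8950

p̂₁ = 327/375 = 0.872000, p̂₂ = 220/269 = 0.817844.
Pooled p̂ = (327+220)/(375+269) = 547/644 = 0.849379.
SE = √(p̂(1−p̂)(1/n₁+1/n₂)) = √(0.849379·0.150621·0.00638414) = √(0.000816751) = 0.028579.
z = (0.872000 − 0.817844)/0.028579 = 0.054156/0.028579 = 1.8950.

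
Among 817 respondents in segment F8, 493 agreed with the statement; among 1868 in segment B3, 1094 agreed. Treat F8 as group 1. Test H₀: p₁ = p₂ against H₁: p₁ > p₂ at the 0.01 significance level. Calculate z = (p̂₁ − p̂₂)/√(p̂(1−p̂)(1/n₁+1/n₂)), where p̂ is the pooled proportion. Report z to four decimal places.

p̂₁ = 493/817 ≈ 0.603427, p̂₂ = 1094/1868 ≈ 0.585653.
Pooled p̂ = (493+1094)/(817+1868) = 1587/2685 = 0.591061.
SE = √(0.241708 × 0.00175932) = 0.020621.
z = (0.603427 − 0.585653)/0.020621 = 0.017774/0.020621 = 0.8619.
p-value = P(Z > 0.862) ≈ 0.1944, so at α = 0.01 we fail to reject H₀.

z = 0.8619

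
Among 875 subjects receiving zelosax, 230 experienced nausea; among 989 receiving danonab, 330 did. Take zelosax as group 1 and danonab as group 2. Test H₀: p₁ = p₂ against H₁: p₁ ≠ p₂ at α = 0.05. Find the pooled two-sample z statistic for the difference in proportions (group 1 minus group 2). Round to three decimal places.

p̂₁ = 230/875 = 0.26286, p̂₂ = 330/989 = 0.33367.
Pooled p̂ = (230+330)/(875+989) = 560/1864 = 0.30043.
SE = √(p̂(1−p̂)(1/n₁+1/n₂)) = √(0.30043·0.69957·0.00215398) = √(0.000452705) = 0.02128.
z = (0.26286 − 0.33367)/0.02128 = -0.07081/0.02128 = -3.328.
Two-sided p-value ≈ 2·Φ(−3.328) = 0.0009. With α = 0.05, reject H₀.

z = -3.328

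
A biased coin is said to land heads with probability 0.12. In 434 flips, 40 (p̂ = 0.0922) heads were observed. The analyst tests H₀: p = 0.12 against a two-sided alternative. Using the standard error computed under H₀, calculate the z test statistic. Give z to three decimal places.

p̂ = 40/434 ≈ 0.09217.
Standard error under H₀: √(0.12×0.88/434) = 0.01560.
z = (0.09217 − 0.12)/0.01560 = -0.02783/0.01560 = -1.784.

z = -1.784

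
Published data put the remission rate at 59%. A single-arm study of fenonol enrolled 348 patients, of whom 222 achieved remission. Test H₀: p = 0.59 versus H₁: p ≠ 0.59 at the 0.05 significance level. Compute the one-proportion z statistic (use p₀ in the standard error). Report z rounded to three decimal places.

p̂ = 222/348 = 0.63793.
Standard error under H₀: √(0.59×0.41/348) = 0.02637.
z = (0.63793 − 0.59)/0.02637 = 0.04793/0.02637 = 1.818.
Two-sided p-value ≈ 2·Φ(−1.818) = 0.0691; since p > α = 0.05, fail to reject H₀.

z = 1.818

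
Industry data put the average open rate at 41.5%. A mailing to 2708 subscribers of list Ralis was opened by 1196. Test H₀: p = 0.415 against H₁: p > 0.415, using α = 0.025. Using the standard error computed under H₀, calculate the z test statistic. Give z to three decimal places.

z = 2.815

p̂ = 1196/2708 ≈ 0.441654.
Under H₀, SE = √(0.415·0.585/2708) = √(8.9651e-05) = 0.009468.
z = (0.441654 − 0.415)/0.009468 = 0.026654/0.009468 = 2.815.
p-value = P(Z > 2.815) ≈ 0.0024, so at α = 0.025 we reject H₀.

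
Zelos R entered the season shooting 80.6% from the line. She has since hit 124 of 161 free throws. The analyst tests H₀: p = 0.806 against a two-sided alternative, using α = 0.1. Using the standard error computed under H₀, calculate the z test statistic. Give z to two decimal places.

p̂ = 124/161 ≈ 0.7702.
SE = √(p₀(1−p₀)/n) = √(0.15636/161) = 0.0312.
z = (0.7702 − 0.806)/0.0312 = -0.0358/0.0312 = -1.15.
p-value = 2·P(Z > 1.149) ≈ 0.2505, so at α = 0.1 we fail to reject H₀.

z = -1.15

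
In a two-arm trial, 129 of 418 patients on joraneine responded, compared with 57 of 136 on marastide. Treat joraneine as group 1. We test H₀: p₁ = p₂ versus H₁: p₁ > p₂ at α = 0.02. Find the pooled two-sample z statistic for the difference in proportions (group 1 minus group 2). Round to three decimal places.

z = -2.370

p̂₁ = 129/418 = 0.30861, p̂₂ = 57/136 = 0.41912.
Pooled p̂ = (129+57)/(418+136) = 186/554 = 0.33574.
SE = √(p̂(1−p̂)(1/n₁+1/n₂)) = √(0.33574·0.66426·0.00974529) = √(0.00217338) = 0.04662.
z = (0.30861 − 0.41912)/0.04662 = -0.11051/0.04662 = -2.370.
p-value = P(Z > -2.370) ≈ 0.9911. With α = 0.02, fail to reject H₀.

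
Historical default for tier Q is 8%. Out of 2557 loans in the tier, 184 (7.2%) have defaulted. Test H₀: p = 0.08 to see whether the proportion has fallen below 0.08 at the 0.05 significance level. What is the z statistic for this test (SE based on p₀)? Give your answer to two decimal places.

p̂ = 184/2557 = 0.07196.
SE = √(p₀(1−p₀)/n) = √(0.0736/2557) = 0.00537.
z = (0.07196 − 0.08)/0.00537 = -0.00804/0.00537 = -1.50.
p-value = P(Z < -1.499) ≈ 0.0670, so at α = 0.05 we fail to reject H₀.

z = -1.50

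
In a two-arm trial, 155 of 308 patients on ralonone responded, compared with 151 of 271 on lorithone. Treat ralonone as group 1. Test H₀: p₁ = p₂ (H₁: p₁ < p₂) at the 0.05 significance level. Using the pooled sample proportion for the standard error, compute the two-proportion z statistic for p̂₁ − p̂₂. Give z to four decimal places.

z = -1.2976

p̂₁ = 155/308 ≈ 0.503247, p̂₂ = 151/271 ≈ 0.557196.
Pooled p̂ = (155+151)/(308+271) = 306/579 = 0.528497.
SE = √(p̂(1−p̂)(1/n₁+1/n₂)) = √(0.528497·0.471503·0.00693679) = √(0.00172856) = 0.041576.
z = (0.503247 − 0.557196)/0.041576 = -0.053949/0.041576 = -1.2976.
p-value = P(Z < -1.298) ≈ 0.0972. With α = 0.05, fail to reject H₀.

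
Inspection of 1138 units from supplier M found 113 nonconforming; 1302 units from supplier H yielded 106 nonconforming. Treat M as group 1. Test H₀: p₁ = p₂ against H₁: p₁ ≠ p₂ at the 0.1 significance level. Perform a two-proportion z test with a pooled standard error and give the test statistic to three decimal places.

p̂₁ = 113/1138 = 0.09930, p̂₂ = 106/1302 = 0.08141.
Pooled p̂ = (113+106)/(1138+1302) = 219/2440 = 0.08975.
SE = √(p̂(1−p̂)(1/n₁+1/n₂)) = √(0.08975·0.91025·0.00164678) = √(0.000134539) = 0.01160.
z = (0.09930 − 0.08141)/0.01160 = 0.01789/0.01160 = 1.542.
p-value = 2·P(Z > 1.542) ≈ 0.1231. With α = 0.1, fail to reject H₀.

z = 1.542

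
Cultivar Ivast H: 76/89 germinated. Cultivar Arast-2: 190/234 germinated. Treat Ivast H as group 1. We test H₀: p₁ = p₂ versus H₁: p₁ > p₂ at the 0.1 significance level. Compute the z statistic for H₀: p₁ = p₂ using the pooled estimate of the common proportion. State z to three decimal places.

p̂₁ = 76/89 = 0.85393, p̂₂ = 190/234 = 0.81197.
Pooled p̂ = (76+190)/(89+234) = 266/323 = 0.82353.
SE = √(p̂(1−p̂)(1/n₁+1/n₂)) = √(0.82353·0.17647·0.0155095) = √(0.00225397) = 0.04748.
z = (0.85393 − 0.81197)/0.04748 = 0.04196/0.04748 = 0.884.
p-value = P(Z > 0.884) ≈ 0.1884. With α = 0.1, fail to reject H₀.

z = 0.884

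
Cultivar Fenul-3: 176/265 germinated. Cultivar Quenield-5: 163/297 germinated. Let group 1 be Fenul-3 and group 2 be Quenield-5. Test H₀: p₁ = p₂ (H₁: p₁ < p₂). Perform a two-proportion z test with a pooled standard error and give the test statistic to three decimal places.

z = 2.790

p̂₁ = 176/265 = 0.66415, p̂₂ = 163/297 = 0.54882.
Pooled p̂ = (176+163)/(265+297) = 339/562 = 0.60320.
SE = √(0.239349 × 0.00714059) = 0.04134.
z = (0.66415 − 0.54882)/0.04134 = 0.11533/0.04134 = 2.790.
p-value = P(Z < 2.790) ≈ 0.9974.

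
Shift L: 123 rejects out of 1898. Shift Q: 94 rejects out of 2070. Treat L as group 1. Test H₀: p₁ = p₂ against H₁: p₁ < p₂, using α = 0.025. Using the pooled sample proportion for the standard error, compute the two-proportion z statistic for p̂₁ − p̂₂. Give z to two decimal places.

p̂₁ = 123/1898 = 0.06481, p̂₂ = 94/2070 = 0.04541.
Pooled p̂ = (123+94)/(1898+2070) = 217/3968 = 0.05469.
SE = √(0.0516968 × 0.00100996) = 0.00723.
z = (0.06481 − 0.04541)/0.00723 = 0.01940/0.00723 = 2.68.
p-value = P(Z < 2.684) ≈ 0.9964, so at α = 0.025 we fail to reject H₀.

z = 2.68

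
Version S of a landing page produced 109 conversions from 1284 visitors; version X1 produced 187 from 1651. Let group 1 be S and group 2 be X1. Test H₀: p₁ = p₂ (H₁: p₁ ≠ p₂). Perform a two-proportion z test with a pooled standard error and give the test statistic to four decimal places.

p̂₁ = 109/1284 ≈ 0.084891, p̂₂ = 187/1651 ≈ 0.113265.
Pooled p̂ = (109+187)/(1284+1651) = 296/2935 = 0.100852.
SE = √(p̂(1−p̂)(1/n₁+1/n₂)) = √(0.100852·0.899148·0.00138451) = √(0.000125548) = 0.011205.
z = (0.084891 − 0.113265)/0.011205 = -0.028374/0.011205 = -2.5323.

z = -2.5323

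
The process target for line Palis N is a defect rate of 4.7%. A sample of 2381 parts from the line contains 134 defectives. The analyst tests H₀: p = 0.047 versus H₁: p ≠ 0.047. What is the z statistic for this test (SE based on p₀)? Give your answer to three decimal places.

p̂ = 134/2381 = 0.056279.
Standard error under H₀: √(0.047×0.953/2381) = 0.004337.
z = (0.056279 − 0.047)/0.004337 = 0.009279/0.004337 = 2.139.

z = 2.139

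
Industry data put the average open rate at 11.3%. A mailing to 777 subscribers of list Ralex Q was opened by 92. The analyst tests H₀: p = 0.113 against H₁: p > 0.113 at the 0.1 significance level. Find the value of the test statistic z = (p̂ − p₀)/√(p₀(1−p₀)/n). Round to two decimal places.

z = 0.48

p̂ = 92/777 = 0.11840.
Under H₀, SE = √(0.113·0.887/777) = √(0.000128997) = 0.01136.
z = (0.11840 − 0.113)/0.01136 = 0.00540/0.01136 = 0.48.
p-value = P(Z > 0.476) ≈ 0.3171. With α = 0.1, fail to reject H₀.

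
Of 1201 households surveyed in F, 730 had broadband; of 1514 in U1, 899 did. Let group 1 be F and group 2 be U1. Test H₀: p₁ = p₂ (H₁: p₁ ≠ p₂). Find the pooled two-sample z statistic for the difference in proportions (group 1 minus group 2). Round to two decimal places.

p̂₁ = 730/1201 = 0.6078, p̂₂ = 899/1514 = 0.5938.
Pooled p̂ = (730+899)/(1201+1514) = 1629/2715 = 0.6000.
SE = √(p̂(1−p̂)(1/n₁+1/n₂)) = √(0.6000·0.4000·0.00149314) = √(0.000358354) = 0.0189.
z = (0.6078 − 0.5938)/0.0189 = 0.0140/0.0189 = 0.74.
p-value = 2·P(Z > 0.741) ≈ 0.4584.

z = 0.74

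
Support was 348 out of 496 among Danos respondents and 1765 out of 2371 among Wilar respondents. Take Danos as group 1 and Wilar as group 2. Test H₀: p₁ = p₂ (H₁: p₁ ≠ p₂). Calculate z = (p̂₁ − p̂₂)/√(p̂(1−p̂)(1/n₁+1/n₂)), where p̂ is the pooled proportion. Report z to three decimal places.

p̂₁ = 348/496 = 0.70161, p̂₂ = 1765/2371 = 0.74441.
Pooled p̂ = (348+1765)/(496+2371) = 2113/2867 = 0.73701.
SE = √(p̂(1−p̂)(1/n₁+1/n₂)) = √(0.73701·0.26299·0.00243789) = √(0.000472531) = 0.02174.
z = (0.70161 − 0.74441)/0.02174 = -0.04280/0.02174 = -1.969.
p-value = 2·P(Z > 1.969) ≈ 0.0490.

z = -1.969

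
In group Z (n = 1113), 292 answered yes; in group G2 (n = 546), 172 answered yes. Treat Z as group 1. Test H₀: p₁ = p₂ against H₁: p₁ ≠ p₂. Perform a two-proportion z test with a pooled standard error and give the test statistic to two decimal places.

p̂₁ = 292/1113 ≈ 0.26235, p̂₂ = 172/546 ≈ 0.31502.
Pooled p̂ = (292+172)/(1113+546) = 464/1659 = 0.27969.
SE = √(p̂(1−p̂)(1/n₁+1/n₂)) = √(0.27969·0.72031·0.00272997) = √(0.000549986) = 0.02345.
z = (0.26235 − 0.31502)/0.02345 = -0.05267/0.02345 = -2.25.
Two-sided p-value ≈ 2·Φ(−2.246) = 0.0247.

z = -2.25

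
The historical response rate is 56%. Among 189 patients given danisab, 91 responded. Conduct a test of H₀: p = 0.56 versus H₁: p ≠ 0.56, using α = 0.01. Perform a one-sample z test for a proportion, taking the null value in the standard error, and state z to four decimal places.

z = -2.1746

p̂ = 91/189 = 0.481481.
Under H₀, SE = √(0.56·0.44/189) = √(0.0013037) = 0.036107.
z = (0.481481 − 0.56)/0.036107 = -0.078519/0.036107 = -2.1746.
p-value = 2·P(Z > 2.175) ≈ 0.0297. With α = 0.01, fail to reject H₀.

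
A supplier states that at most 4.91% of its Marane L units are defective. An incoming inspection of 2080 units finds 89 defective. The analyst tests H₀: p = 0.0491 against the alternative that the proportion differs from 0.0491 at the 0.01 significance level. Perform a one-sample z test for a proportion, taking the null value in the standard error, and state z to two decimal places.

p̂ = 89/2080 ≈ 0.04279.
SE = √(p₀(1−p₀)/n) = √(0.046689/2080) = 0.00474.
z = (0.04279 − 0.0491)/0.00474 = -0.00631/0.00474 = -1.33.
Two-sided p-value ≈ 2·Φ(−1.332) = 0.1828. With α = 0.01, fail to reject H₀.

z = -1.33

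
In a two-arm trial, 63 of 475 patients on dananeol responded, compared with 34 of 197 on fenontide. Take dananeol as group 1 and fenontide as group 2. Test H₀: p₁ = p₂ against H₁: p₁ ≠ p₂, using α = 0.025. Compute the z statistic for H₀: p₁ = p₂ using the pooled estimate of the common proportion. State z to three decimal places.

z = -1.342

p̂₁ = 63/475 ≈ 0.13263, p̂₂ = 34/197 ≈ 0.17259.
Pooled p̂ = (63+34)/(475+197) = 97/672 = 0.14435.
SE = √(p̂(1−p̂)(1/n₁+1/n₂)) = √(0.14435·0.85565·0.00718141) = √(0.000886973) = 0.02978.
z = (0.13263 − 0.17259)/0.02978 = -0.03996/0.02978 = -1.342.
p-value = 2·P(Z > 1.342) ≈ 0.1797. With α = 0.025, fail to reject H₀.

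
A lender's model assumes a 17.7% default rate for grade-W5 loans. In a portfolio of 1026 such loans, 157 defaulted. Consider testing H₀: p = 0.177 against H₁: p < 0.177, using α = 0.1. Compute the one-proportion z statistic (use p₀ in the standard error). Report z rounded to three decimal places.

z = -2.012

p̂ = 157/1026 ≈ 0.15302.
SE = √(p₀(1−p₀)/n) = √(0.14567/1026) = 0.01192.
z = (0.15302 − 0.177)/0.01192 = -0.02398/0.01192 = -2.012.
p-value = P(Z < -2.012) ≈ 0.0221, so at α = 0.1 we reject H₀.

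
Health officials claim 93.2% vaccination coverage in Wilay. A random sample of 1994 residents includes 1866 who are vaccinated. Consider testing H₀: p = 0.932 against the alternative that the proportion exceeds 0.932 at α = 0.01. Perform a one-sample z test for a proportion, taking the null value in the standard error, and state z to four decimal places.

z = 0.6754

p̂ = 1866/1994 ≈ 0.93580742.
Under H₀, SE = √(0.932·0.068/1994) = √(3.17834e-05) = 0.00563767.
z = (0.93580742 − 0.932)/0.00563767 = 0.00380742/0.00563767 = 0.6754.
p-value = P(Z > 0.675) ≈ 0.2497, so at α = 0.01 we fail to reject H₀.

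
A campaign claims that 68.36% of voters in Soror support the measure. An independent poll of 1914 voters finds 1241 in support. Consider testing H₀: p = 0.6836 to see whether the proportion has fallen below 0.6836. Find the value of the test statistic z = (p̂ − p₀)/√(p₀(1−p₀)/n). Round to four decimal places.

p̂ = 1241/1914 = 0.6483804.
Standard error under H₀: √(0.6836×0.3164/1914) = 0.0106304.
z = (0.6483804 − 0.6836)/0.0106304 = -0.0352196/0.0106304 = -3.3131.
p-value = P(Z < -3.313) ≈ 0.0005.

z = -3.3131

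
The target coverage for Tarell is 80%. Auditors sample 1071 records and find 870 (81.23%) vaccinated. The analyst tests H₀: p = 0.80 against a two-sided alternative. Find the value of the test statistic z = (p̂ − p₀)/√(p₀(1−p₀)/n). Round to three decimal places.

p̂ = 870/1071 = 0.81232.
Under H₀, SE = √(0.8·0.2/1071) = √(0.000149393) = 0.01222.
z = (0.81232 − 0.8)/0.01222 = 0.01232/0.01222 = 1.008.
p-value = 2·P(Z > 1.008) ≈ 0.3133.

z = 1.008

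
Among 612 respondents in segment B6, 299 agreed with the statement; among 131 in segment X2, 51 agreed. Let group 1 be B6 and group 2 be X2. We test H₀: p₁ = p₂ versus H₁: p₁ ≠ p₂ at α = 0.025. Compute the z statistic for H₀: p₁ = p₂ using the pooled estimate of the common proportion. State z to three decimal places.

p̂₁ = 299/612 = 0.488562, p̂₂ = 51/131 = 0.389313.
Pooled p̂ = (299+51)/(612+131) = 350/743 = 0.471063.
SE = √(p̂(1−p̂)(1/n₁+1/n₂)) = √(0.471063·0.528937·0.00926757) = √(0.00230913) = 0.048053.
z = (0.488562 − 0.389313)/0.048053 = 0.099249/0.048053 = 2.065.
Two-sided p-value ≈ 2·Φ(−2.065) = 0.0389, so at α = 0.025 we fail to reject H₀.

z = 2.065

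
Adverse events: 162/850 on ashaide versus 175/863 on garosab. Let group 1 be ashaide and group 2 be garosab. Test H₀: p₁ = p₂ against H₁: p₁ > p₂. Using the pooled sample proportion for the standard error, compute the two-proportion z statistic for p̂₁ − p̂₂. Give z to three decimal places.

p̂₁ = 162/850 = 0.19059, p̂₂ = 175/863 = 0.20278.
Pooled p̂ = (162+175)/(850+863) = 337/1713 = 0.19673.
SE = √(p̂(1−p̂)(1/n₁+1/n₂)) = √(0.19673·0.80327·0.00233522) = √(0.00036903) = 0.01921.
z = (0.19059 − 0.20278)/0.01921 = -0.01219/0.01921 = -0.635.
p-value = P(Z > -0.635) ≈ 0.7372.

z = -0.635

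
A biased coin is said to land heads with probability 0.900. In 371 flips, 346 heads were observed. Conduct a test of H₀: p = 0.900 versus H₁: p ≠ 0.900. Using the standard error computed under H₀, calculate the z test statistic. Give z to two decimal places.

z = 2.09

p̂ = 346/371 ≈ 0.9326.
SE = √(p₀(1−p₀)/n) = √(0.09/371) = 0.0156.
z = (0.9326 − 0.9)/0.0156 = 0.0326/0.0156 = 2.09.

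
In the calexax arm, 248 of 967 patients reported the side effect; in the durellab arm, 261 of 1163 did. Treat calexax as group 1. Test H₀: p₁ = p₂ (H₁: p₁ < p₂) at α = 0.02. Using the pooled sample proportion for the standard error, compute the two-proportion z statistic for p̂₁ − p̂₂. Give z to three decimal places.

p̂₁ = 248/967 = 0.256463, p̂₂ = 261/1163 = 0.224420.
Pooled p̂ = (248+261)/(967+1163) = 509/2130 = 0.238967.
SE = √(0.181862 × 0.00189397) = 0.018559.
z = (0.256463 − 0.224420)/0.018559 = 0.032043/0.018559 = 1.727.
p-value = P(Z < 1.727) ≈ 0.9579; since p > α = 0.02, fail to reject H₀.

z = 1.727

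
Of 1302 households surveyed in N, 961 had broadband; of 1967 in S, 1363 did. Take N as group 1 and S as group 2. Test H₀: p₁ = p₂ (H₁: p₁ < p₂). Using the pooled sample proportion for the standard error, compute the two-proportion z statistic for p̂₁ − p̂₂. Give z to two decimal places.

z = 2.79

p̂₁ = 961/1302 = 0.7381, p̂₂ = 1363/1967 = 0.6929.
Pooled p̂ = (961+1363)/(1302+1967) = 2324/3269 = 0.7109.
SE = √(p̂(1−p̂)(1/n₁+1/n₂)) = √(0.7109·0.2891·0.00127644) = √(0.000262324) = 0.0162.
z = (0.7381 − 0.6929)/0.0162 = 0.0452/0.0162 = 2.79.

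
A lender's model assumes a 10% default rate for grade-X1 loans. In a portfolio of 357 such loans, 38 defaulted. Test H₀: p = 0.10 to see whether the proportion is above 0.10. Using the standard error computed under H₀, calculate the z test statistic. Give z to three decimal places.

z = 0.406

p̂ = 38/357 ≈ 0.10644.
Under H₀, SE = √(0.1·0.9/357) = √(0.000252101) = 0.01588.
z = (0.10644 − 0.1)/0.01588 = 0.00644/0.01588 = 0.406.
p-value = P(Z > 0.406) ≈ 0.3425.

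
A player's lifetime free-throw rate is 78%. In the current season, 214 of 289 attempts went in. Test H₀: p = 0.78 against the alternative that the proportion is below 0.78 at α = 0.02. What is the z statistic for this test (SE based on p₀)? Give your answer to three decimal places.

p̂ = 214/289 ≈ 0.74048.
Under H₀, SE = √(0.78·0.22/289) = √(0.000593772) = 0.02437.
z = (0.74048 − 0.78)/0.02437 = -0.03952/0.02437 = -1.622.
p-value = P(Z < -1.622) ≈ 0.0524, so at α = 0.02 we fail to reject H₀.

z = -1.622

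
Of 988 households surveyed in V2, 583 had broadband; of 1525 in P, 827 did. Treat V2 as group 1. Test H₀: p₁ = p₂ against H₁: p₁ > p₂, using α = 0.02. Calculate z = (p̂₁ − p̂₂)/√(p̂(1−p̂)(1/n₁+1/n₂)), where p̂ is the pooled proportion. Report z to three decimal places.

z = 2.358

p̂₁ = 583/988 = 0.590081, p̂₂ = 827/1525 = 0.542295.
Pooled p̂ = (583+827)/(988+1525) = 1410/2513 = 0.561082.
SE = √(p̂(1−p̂)(1/n₁+1/n₂)) = √(0.561082·0.438918·0.00166788) = √(0.000410748) = 0.020267.
z = (0.590081 − 0.542295)/0.020267 = 0.047786/0.020267 = 2.358.
p-value = P(Z > 2.358) ≈ 0.0092. With α = 0.02, reject H₀.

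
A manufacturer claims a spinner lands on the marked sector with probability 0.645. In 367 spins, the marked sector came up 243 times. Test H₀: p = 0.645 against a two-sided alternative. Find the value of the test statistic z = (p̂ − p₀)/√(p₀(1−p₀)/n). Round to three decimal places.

p̂ = 243/367 = 0.66213.
Under H₀, SE = √(0.645·0.355/367) = √(0.00062391) = 0.02498.
z = (0.66213 − 0.645)/0.02498 = 0.01713/0.02498 = 0.686.

z = 0.686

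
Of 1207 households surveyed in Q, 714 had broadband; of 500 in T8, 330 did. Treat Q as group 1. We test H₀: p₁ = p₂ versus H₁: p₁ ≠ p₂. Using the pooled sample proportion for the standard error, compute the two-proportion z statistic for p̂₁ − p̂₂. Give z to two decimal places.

p̂₁ = 714/1207 ≈ 0.5915, p̂₂ = 330/500 ≈ 0.6600.
Pooled p̂ = (714+330)/(1207+500) = 1044/1707 = 0.6116.
SE = √(0.237546 × 0.0028285) = 0.0259.
z = (0.5915 − 0.6600)/0.0259 = -0.0685/0.0259 = -2.64.

z = -2.64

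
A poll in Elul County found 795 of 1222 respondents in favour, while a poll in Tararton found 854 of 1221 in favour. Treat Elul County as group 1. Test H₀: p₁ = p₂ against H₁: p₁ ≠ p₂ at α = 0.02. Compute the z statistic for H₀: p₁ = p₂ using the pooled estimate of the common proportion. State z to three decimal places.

z = -2.578

p̂₁ = 795/1222 ≈ 0.65057, p̂₂ = 854/1221 ≈ 0.69943.
Pooled p̂ = (795+854)/(1222+1221) = 1649/2443 = 0.67499.
SE = √(p̂(1−p̂)(1/n₁+1/n₂)) = √(0.67499·0.32501·0.00163733) = √(0.000359195) = 0.01895.
z = (0.65057 − 0.69943)/0.01895 = -0.04886/0.01895 = -2.578.
p-value = 2·P(Z > 2.578) ≈ 0.0099; since p < α = 0.02, reject H₀.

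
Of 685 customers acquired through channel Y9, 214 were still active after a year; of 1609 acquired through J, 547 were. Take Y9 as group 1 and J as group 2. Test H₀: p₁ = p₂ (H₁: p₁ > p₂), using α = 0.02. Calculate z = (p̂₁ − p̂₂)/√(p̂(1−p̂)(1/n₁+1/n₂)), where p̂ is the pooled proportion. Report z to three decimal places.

z = -1.283

p̂₁ = 214/685 ≈ 0.31241, p̂₂ = 547/1609 ≈ 0.33996.
Pooled p̂ = (214+547)/(685+1609) = 761/2294 = 0.33173.
SE = √(p̂(1−p̂)(1/n₁+1/n₂)) = √(0.33173·0.66827·0.00208136) = √(0.00046141) = 0.02148.
z = (0.31241 − 0.33996)/0.02148 = -0.02755/0.02148 = -1.283.
p-value = P(Z > -1.283) ≈ 0.9002; since p > α = 0.02, fail to reject H₀.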